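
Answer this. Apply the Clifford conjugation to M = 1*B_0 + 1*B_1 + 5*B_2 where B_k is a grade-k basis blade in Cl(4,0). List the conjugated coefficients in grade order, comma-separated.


Clifford conjugate sign for grade k: (-1)^(k(k+1)/2)
Grade 0: (-1)^(0*1/2) = (-1)^0 = 1, coeff 1 -> 1
Grade 1: (-1)^(1*2/2) = (-1)^1 = -1, coeff 1 -> -1
Grade 2: (-1)^(2*3/2) = (-1)^3 = -1, coeff 5 -> -5
Conjugated coefficients: 1, -1, -5


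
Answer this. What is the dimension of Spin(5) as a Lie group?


Spin(n) double-covers SO(n); both have Lie algebra so(n) of dimension n(n-1)/2.
n = 5
n(n-1) = 5 * 4 = 20
dim Spin(5) = 20/2 = 10


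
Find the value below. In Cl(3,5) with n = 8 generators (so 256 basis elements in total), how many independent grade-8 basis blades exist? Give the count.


Number of grade-k basis blades in Cl(p,q) with n = p + q is C(n, k).
n = 3 + 5 = 8
C(8, 8) = 8! / (8! * 0!)
= 40320 / (40320 * 1)
= 1


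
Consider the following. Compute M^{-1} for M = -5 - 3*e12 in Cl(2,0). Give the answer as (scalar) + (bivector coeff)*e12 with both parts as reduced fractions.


M = -5 - 3*e12, where e12^2 = -1.
Since M commutes with its reverse ~M = a - b*e12, M * ~M = a^2 - b^2*e12^2 = a^2 + b^2.
So M^{-1} = ~M / (a^2 + b^2) = (a - b*e12)/(a^2 + b^2).
a^2 + b^2 = 25 + 9 = 34
Scalar part = -5/34 = -5/34
Bivector coeff = 3/34 = 3/34
M^{-1} = -5/34 + 3/34*e12


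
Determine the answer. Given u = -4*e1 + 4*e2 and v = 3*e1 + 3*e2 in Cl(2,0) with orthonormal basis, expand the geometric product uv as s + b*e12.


Expand: (-4*e1 + 4*e2)(3*e1 + 3*e2)
= (-4)*3*e1e1 + (-4)*3*e1e2 + 4*3*e2e1 + 4*3*e2e2
Using e1^2 = e2^2 = 1, e2e1 = -e1e2:
Scalar part s = (-4)*3 + 4*3 = -12 + 12 = 0
Bivector part b = (-4)*3 - 4*3 = -12 - 12 = -24
uv = 0 - 24*e12


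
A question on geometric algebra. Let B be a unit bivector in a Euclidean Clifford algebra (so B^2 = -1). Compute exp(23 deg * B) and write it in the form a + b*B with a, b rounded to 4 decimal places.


For a unit bivector B with B^2 = -1, the exponential series gives
e^(theta*B) = cos(theta) + sin(theta)*B (the GA analogue of Euler's formula).
theta = 23 degrees = 0.401426 rad
cos(23 deg) = 0.9205
sin(23 deg) = 0.3907
exp(theta*B) = 0.9205 + 0.3907*B


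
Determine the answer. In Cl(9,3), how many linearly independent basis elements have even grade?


Even subalgebra dimension = 2^(n-1)
n = 9 + 3 = 12
2^(12 - 1) = 2^11 = 2048
Verification: sum of C(12,k) for even k = 1 + 66 + 495 + 924 + 495 + 66 + 1 = 2048
Result = 2048


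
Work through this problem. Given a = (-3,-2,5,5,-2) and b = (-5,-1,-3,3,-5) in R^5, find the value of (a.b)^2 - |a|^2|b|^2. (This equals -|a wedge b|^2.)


a . b = (-3)*(-5) + (-2)*(-1) + 5*(-3) + 5*3 + (-2)*(-5)
= 15 + 2 + (-15) + 15 + 10 = 27
|a|^2 = (-3)^2 + (-2)^2 + 5^2 + 5^2 + (-2)^2 = 67
|b|^2 = (-5)^2 + (-1)^2 + (-3)^2 + 3^2 + (-5)^2 = 69
(a.b)^2 = 27^2 = 729
|a|^2 * |b|^2 = 67 * 69 = 4623
Result = 729 - 4623 = -3894


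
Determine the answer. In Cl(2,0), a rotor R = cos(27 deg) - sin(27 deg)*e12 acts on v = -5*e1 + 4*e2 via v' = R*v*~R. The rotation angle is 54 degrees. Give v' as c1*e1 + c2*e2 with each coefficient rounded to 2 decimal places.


Rotor R = cos(27deg) - sin(27deg)*e12
Rotation angle theta = 2 * 27 = 54 degrees
v' = R*v*~R rotates v by theta.
cos(54deg) = 0.5878, sin(54deg) = 0.8090
v'_1 = -5*cos(54deg) - 4*sin(54deg)
= -5*0.5878 - 4*0.8090
= -6.17
v'_2 = -5*sin(54deg) + 4*cos(54deg)
= -5*0.8090 + 4*0.5878
= -1.69
v' = -6.17*e1 - 1.69*e2


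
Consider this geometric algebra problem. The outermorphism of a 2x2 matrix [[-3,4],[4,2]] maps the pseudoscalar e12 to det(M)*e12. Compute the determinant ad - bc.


The outermorphism of a linear map f sends e1^e2 to f(e1)^f(e2).
f(e1) = -3*e1 + 4*e2
f(e2) = 4*e1 + 2*e2
f(e1) ^ f(e2) = (-3*e1 + 4*e2) ^ (4*e1 + 2*e2)
= (-3)*2*e12 + 4*4*e21
= (-6 - 16)*e12
= -22*e12
Coefficient = -22


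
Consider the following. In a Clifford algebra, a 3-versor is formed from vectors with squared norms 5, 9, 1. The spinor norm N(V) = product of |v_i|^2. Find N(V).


Spinor norm N(V) = |v1|^2 * |v2|^2 * ... * |v3|^2
= 5 * 9 * 1
Running product: 5, 45, 45
N(V) = 45


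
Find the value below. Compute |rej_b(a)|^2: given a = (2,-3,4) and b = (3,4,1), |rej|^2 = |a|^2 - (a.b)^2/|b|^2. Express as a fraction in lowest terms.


|a|^2 = 2^2 + (-3)^2 + 4^2 = 29
|b|^2 = 3^2 + 4^2 + 1^2 = 26
a . b = 2*3 + (-3)*4 + 4*1 = -2
(a.b)^2 = (-2)^2 = 4
|rej|^2 = 29 - 4/26
= (754 - 4)/26
= 750/26
In lowest terms: 375/13


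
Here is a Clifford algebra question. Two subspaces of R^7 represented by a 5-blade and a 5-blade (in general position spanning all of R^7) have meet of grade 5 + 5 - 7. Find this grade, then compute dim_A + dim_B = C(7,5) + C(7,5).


Meet grade = grade(A) + grade(B) - n
= 5 + 5 - 7 = 3
C(7,5) = 21
C(7,5) = 21
dim_A + dim_B = 21 + 21 = 42


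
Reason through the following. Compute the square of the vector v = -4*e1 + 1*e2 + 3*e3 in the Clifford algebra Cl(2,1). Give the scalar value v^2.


v^2 = sum of c_i^2 * e_i^2
Positive signature terms (e_i^2 = +1): (-4)^2 + 1^2 = 17
Negative signature terms (e_j^2 = -1): 3^2 = 9
v^2 = 17 - 9 = 8


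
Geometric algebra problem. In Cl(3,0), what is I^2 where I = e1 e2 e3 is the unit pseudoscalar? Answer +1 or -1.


The pseudoscalar I = e1...e_n (product of all n generators) of Cl(p,q) satisfies I^2 = (-1)^(q + n(n-1)/2).
p = 3, q = 0, n = p + q = 3
n(n-1)/2 = 3 * 2 / 2 = 3
Exponent = q + n(n-1)/2 = 0 + 3 = 3
I^2 = (-1)^3 = -1


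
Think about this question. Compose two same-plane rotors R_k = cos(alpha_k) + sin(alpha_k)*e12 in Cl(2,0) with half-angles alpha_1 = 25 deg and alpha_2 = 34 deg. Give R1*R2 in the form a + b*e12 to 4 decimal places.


Same-plane rotors commute and their half-angles add:
R1*R2 = cos(a1 + a2) + sin(a1 + a2)*e12.
a1 + a2 = 25 + 34 = 59 deg
cos(59 deg) = 0.5150
sin(59 deg) = 0.8572
R1*R2 = 0.5150 + 0.8572*e12


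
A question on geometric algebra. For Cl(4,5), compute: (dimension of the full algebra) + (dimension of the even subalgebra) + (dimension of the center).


n = 4 + 5 = 9
Total dim = 2^9 = 512
Even subalgebra dim = 2^8 = 256
n is odd, so center dim = 2
Sum = 512 + 256 + 2 = 770


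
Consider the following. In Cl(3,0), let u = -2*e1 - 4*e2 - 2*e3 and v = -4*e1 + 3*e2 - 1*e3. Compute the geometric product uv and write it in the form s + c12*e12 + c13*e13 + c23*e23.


In Cl(3,0): e_i^2 = 1, e_ie_j = -e_je_i for i != j.
Scalar part = u . v = (-2)*(-4) + (-4)*3 + (-2)*(-1)
= 8 + (-12) + 2 = -2
e12 coeff = (-2)*3 - (-4)*(-4) = -6 - 16 = -22
e13 coeff = (-2)*(-1) - (-2)*(-4) = 2 - 8 = -6
e23 coeff = (-4)*(-1) - (-2)*3 = 4 - (-6) = 10
uv = -2 - 22*e12 - 6*e13 + 10*e23


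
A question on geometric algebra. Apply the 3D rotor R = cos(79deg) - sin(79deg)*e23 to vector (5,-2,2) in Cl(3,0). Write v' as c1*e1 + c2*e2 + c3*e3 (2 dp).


Rotor R = cos(79deg) - sin(79deg)*e23
Rotation angle theta = 2 * 79 = 158 degrees in the e23 plane (e2 -> e3).
The component perpendicular to the plane (e1) is invariant: v'_1 = v1 = 5.00
cos(158deg) = -0.9272, sin(158deg) = 0.3746
v'_2 = v2*cos(theta) - v3*sin(theta) = -2*(-0.9272) - 2*0.3746 = 1.11
v'_3 = v2*sin(theta) + v3*cos(theta) = -2*0.3746 + 2*(-0.9272) = -2.60
v' = 5.00*e1 + 1.11*e2 - 2.60*e3


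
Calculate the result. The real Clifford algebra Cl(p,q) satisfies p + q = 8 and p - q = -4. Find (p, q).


We need p + q = 8 and p - q = -4.
Adding: 2p = 8 + (-4) = 4, so p = 2.
Then q = 8 - 2 = 6.
(p, q) = (2, 6)


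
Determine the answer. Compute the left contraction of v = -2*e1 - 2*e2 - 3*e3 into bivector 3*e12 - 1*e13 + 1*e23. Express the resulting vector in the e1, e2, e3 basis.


Left contraction v _| B = <vB>_1 (grade-1 part of the geometric product vB).
Using e1_|e12 = e2, e2_|e12 = -e1, e1_|e13 = e3, e3_|e13 = -e1, e2_|e23 = e3, e3_|e23 = -e2:
e1 coeff: -v2*b12 - v3*b13 = -(-2)*(3) - (-3)*(-1) = 3
e2 coeff: v1*b12 - v3*b23 = (-2)*(3) - (-3)*(1) = -3
e3 coeff: v1*b13 + v2*b23 = (-2)*(-1) + (-2)*(1) = 0
v _| B = 3*e1 - 3*e2 + 0*e3


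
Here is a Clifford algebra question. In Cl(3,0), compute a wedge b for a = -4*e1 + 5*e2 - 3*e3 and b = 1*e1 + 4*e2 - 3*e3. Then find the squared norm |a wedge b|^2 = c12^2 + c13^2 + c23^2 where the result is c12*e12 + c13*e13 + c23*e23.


a wedge b = (a1*b2 - a2*b1)*e12 + (a1*b3 - a3*b1)*e13 + (a2*b3 - a3*b2)*e23
e12 coeff: (-4)*4 - 5*1 = -16 - 5 = -21
e13 coeff: (-4)*(-3) - (-3)*1 = 12 - (-3) = 15
e23 coeff: 5*(-3) - (-3)*4 = -15 - (-12) = -3
|a wedge b|^2 = (-21)^2 + 15^2 + (-3)^2
= 441 + 225 + 9
= 675


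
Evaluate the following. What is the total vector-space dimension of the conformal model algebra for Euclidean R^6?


The conformal model of R^6 uses Cl(7,1): the 6 Euclidean generators plus two extra orthogonal generators e+ (e+^2 = +1) and e- (e-^2 = -1), from which the null vectors e0, einf are built.
Number of generators m = 6 + 2 = 8.
dim Cl(p,q) = 2^m = 2^8 = 256


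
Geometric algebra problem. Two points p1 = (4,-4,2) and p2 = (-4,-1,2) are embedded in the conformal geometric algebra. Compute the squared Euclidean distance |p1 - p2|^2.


p1 - p2 = (8, -3, 0)
|p1 - p2|^2 = 8^2 + (-3)^2 + 0^2
= 64 + 9 + 0
= 73


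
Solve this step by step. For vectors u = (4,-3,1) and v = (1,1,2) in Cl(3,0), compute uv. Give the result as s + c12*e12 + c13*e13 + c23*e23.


In Cl(3,0): e_i^2 = 1, e_ie_j = -e_je_i for i != j.
Scalar part = u . v = 4*1 + (-3)*1 + 1*2
= 4 + (-3) + 2 = 3
e12 coeff = 4*1 - (-3)*1 = 4 - (-3) = 7
e13 coeff = 4*2 - 1*1 = 8 - 1 = 7
e23 coeff = (-3)*2 - 1*1 = -6 - 1 = -7
uv = 3 + 7*e12 + 7*e13 - 7*e23


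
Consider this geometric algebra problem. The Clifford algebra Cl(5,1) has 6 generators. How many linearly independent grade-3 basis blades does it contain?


Number of grade-k basis blades in Cl(p,q) with n = p + q is C(n, k).
n = 5 + 1 = 6
C(6, 3) = 6! / (3! * 3!)
= 720 / (6 * 6)
= 20


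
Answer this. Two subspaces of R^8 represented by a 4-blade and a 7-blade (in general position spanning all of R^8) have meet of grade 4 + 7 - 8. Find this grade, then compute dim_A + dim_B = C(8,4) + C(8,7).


Meet grade = grade(A) + grade(B) - n
= 4 + 7 - 8 = 3
C(8,4) = 70
C(8,7) = 8
dim_A + dim_B = 70 + 8 = 78


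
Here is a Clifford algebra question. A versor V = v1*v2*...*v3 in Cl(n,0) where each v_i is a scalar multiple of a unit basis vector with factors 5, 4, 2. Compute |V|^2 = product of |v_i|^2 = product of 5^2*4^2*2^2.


Each vector v_i has |v_i|^2 = s_i^2
Squared scales: 5^2 = 25, 4^2 = 16, 2^2 = 4
|V|^2 = 25 * 16 * 4
= 1600


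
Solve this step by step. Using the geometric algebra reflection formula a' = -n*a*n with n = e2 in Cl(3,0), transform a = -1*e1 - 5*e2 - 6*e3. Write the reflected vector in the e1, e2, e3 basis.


Reflection formula: a' = -n*a*n, with n = e2 (unit vector, n^2 = 1).
For reflection through hyperplane perp to e2:
The component along e2 flips sign, others stay.
a = (-1, -5, -6)
a' = (-1, 5, -6)
a' = -1*e1 + 5*e2 - 6*e3


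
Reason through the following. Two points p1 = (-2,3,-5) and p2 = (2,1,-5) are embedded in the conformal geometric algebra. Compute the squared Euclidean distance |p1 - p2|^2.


p1 - p2 = (-4, 2, 0)
|p1 - p2|^2 = (-4)^2 + 2^2 + 0^2
= 16 + 4 + 0
= 20


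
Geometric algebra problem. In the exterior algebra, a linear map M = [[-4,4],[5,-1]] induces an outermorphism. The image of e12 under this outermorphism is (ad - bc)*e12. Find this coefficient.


The outermorphism of a linear map f sends e1^e2 to f(e1)^f(e2).
f(e1) = -4*e1 + 5*e2
f(e2) = 4*e1 - 1*e2
f(e1) ^ f(e2) = (-4*e1 + 5*e2) ^ (4*e1 - 1*e2)
= (-4)*(-1)*e12 + 5*4*e21
= (4 - 20)*e12
= -16*e12
Coefficient = -16


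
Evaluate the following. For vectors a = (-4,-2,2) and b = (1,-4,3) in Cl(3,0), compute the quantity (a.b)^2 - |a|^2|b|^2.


a . b = (-4)*1 + (-2)*(-4) + 2*3
= -4 + 8 + 6 = 10
|a|^2 = (-4)^2 + (-2)^2 + 2^2 = 24
|b|^2 = 1^2 + (-4)^2 + 3^2 = 26
(a.b)^2 = 10^2 = 100
|a|^2 * |b|^2 = 24 * 26 = 624
Result = 100 - 624 = -524


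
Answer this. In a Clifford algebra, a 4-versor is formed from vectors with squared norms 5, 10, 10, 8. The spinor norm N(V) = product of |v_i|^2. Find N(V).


Spinor norm N(V) = |v1|^2 * |v2|^2 * ... * |v4|^2
= 5 * 10 * 10 * 8
Running product: 5, 50, 500, 4000
N(V) = 4000


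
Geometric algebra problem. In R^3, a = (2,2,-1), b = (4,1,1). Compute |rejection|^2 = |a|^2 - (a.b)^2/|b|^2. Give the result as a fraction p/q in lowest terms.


|a|^2 = 2^2 + 2^2 + (-1)^2 = 9
|b|^2 = 4^2 + 1^2 + 1^2 = 18
a . b = 2*4 + 2*1 + (-1)*1 = 9
(a.b)^2 = 9^2 = 81
|rej|^2 = 9 - 81/18
= (162 - 81)/18
= 81/18
In lowest terms: 9/2


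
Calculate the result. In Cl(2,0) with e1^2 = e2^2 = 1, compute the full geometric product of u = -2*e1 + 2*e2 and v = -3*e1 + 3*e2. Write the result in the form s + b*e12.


Expand: (-2*e1 + 2*e2)(-3*e1 + 3*e2)
= (-2)*(-3)*e1e1 + (-2)*3*e1e2 + 2*(-3)*e2e1 + 2*3*e2e2
Using e1^2 = e2^2 = 1, e2e1 = -e1e2:
Scalar part s = (-2)*(-3) + 2*3 = 6 + 6 = 12
Bivector part b = (-2)*3 - 2*(-3) = -6 - (-6) = 0
uv = 12 + 0*e12


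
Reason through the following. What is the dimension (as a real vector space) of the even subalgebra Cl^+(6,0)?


Even subalgebra dimension = 2^(n-1)
n = 6 + 0 = 6
2^(6 - 1) = 2^5 = 32
Verification: sum of C(6,k) for even k = 1 + 15 + 15 + 1 = 32
Result = 32


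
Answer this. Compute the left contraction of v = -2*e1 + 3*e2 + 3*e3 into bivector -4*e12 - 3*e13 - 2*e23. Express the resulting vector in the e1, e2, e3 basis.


Left contraction v _| B = <vB>_1 (grade-1 part of the geometric product vB).
Using e1_|e12 = e2, e2_|e12 = -e1, e1_|e13 = e3, e3_|e13 = -e1, e2_|e23 = e3, e3_|e23 = -e2:
e1 coeff: -v2*b12 - v3*b13 = -(3)*(-4) - (3)*(-3) = 21
e2 coeff: v1*b12 - v3*b23 = (-2)*(-4) - (3)*(-2) = 14
e3 coeff: v1*b13 + v2*b23 = (-2)*(-3) + (3)*(-2) = 0
v _| B = 21*e1 + 14*e2 + 0*e3


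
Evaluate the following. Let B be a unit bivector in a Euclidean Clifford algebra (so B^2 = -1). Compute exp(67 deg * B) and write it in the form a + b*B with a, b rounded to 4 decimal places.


For a unit bivector B with B^2 = -1, the exponential series gives
e^(theta*B) = cos(theta) + sin(theta)*B (the GA analogue of Euler's formula).
theta = 67 degrees = 1.169371 rad
cos(67 deg) = 0.3907
sin(67 deg) = 0.9205
exp(theta*B) = 0.3907 + 0.9205*B


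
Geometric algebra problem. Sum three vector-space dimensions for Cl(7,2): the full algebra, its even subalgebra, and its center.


n = 7 + 2 = 9
Total dim = 2^9 = 512
Even subalgebra dim = 2^8 = 256
n is odd, so center dim = 2
Sum = 512 + 256 + 2 = 770


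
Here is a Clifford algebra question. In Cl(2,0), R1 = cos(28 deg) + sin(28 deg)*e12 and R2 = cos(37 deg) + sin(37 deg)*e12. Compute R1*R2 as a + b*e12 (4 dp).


Same-plane rotors commute and their half-angles add:
R1*R2 = cos(a1 + a2) + sin(a1 + a2)*e12.
a1 + a2 = 28 + 37 = 65 deg
cos(65 deg) = 0.4226
sin(65 deg) = 0.9063
R1*R2 = 0.4226 + 0.9063*e12


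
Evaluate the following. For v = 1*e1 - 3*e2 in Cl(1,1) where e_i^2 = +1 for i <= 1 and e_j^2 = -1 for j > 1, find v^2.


v^2 = sum of c_i^2 * e_i^2
Positive signature terms (e_i^2 = +1): 1^2 = 1
Negative signature terms (e_j^2 = -1): (-3)^2 = 9
v^2 = 1 - 9 = -8


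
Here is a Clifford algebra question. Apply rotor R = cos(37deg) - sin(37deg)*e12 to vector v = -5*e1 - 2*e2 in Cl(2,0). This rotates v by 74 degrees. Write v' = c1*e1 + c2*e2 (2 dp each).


Rotor R = cos(37deg) - sin(37deg)*e12
Rotation angle theta = 2 * 37 = 74 degrees
v' = R*v*~R rotates v by theta.
cos(74deg) = 0.2756, sin(74deg) = 0.9613
v'_1 = -5*cos(74deg) - (-2)*sin(74deg)
= -5*0.2756 - (-2)*0.9613
= 0.54
v'_2 = -5*sin(74deg) + (-2)*cos(74deg)
= -5*0.9613 + (-2)*0.2756
= -5.36
v' = 0.54*e1 - 5.36*e2


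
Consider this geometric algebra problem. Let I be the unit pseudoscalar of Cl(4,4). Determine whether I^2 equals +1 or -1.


The pseudoscalar I = e1...e_n (product of all n generators) of Cl(p,q) satisfies I^2 = (-1)^(q + n(n-1)/2).
p = 4, q = 4, n = p + q = 8
n(n-1)/2 = 8 * 7 / 2 = 28
Exponent = q + n(n-1)/2 = 4 + 28 = 32
I^2 = (-1)^32 = +1


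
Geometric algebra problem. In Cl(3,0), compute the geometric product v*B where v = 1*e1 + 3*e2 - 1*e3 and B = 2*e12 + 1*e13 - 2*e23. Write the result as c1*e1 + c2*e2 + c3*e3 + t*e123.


vB has grade-1 (vector) and grade-3 (trivector) parts: vB = (v _| B) + (v ^ B).
Vector part <vB>_1:
  e1: -v2*b12 - v3*b13 = -(3)*(2) - (-1)*(1) = -5
  e2: v1*b12 - v3*b23 = (1)*(2) - (-1)*(-2) = 0
  e3: v1*b13 + v2*b23 = (1)*(1) + (3)*(-2) = -5
Trivector part <vB>_3:
  e123: v1*b23 - v2*b13 + v3*b12 = (1)*(-2) - (3)*(1) + (-1)*(2) = -7
vB = -5*e1 + 0*e2 - 5*e3 - 7*e123


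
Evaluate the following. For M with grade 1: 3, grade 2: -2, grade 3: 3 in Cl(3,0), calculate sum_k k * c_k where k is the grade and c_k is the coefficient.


Grade-weighted sum = sum of grade_k * coefficient_k
1*3 = 3
2*(-2) = -4
3*3 = 9
Total = 3 + (-4) + 9 = 8


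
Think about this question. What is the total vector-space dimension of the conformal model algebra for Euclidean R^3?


The conformal model of R^3 uses Cl(4,1): the 3 Euclidean generators plus two extra orthogonal generators e+ (e+^2 = +1) and e- (e-^2 = -1), from which the null vectors e0, einf are built.
Number of generators m = 3 + 2 = 5.
dim Cl(p,q) = 2^m = 2^5 = 32


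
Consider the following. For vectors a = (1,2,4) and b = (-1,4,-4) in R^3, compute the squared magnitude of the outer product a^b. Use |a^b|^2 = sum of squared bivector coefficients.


a wedge b = (a1*b2 - a2*b1)*e12 + (a1*b3 - a3*b1)*e13 + (a2*b3 - a3*b2)*e23
e12 coeff: 1*4 - 2*(-1) = 4 - (-2) = 6
e13 coeff: 1*(-4) - 4*(-1) = -4 - (-4) = 0
e23 coeff: 2*(-4) - 4*4 = -8 - 16 = -24
|a wedge b|^2 = 6^2 + 0^2 + (-24)^2
= 36 + 0 + 576
= 612


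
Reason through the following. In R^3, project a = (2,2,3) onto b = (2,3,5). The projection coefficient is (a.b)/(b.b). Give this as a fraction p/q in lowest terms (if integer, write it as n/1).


Projection coefficient = (a . b) / (b . b)
a . b = 2*2 + 2*3 + 3*5
= 4 + 6 + 15 = 25
b . b = 2^2 + 3^2 + 5^2
= 4 + 9 + 25 = 38
Coefficient = 25/38
In lowest terms: 25/38


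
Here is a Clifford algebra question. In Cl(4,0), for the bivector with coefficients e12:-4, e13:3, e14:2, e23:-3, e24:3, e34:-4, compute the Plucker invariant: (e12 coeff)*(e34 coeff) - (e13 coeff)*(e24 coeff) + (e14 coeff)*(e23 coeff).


Plucker relation: af - be + cd
a*f = (-4)*(-4) = 16
b*e = 3*3 = 9
c*d = 2*(-3) = -6
af - be + cd = 16 - 9 + (-6)
= 1


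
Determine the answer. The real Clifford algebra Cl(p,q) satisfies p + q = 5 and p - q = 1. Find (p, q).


We need p + q = 5 and p - q = 1.
Adding: 2p = 5 + 1 = 6, so p = 3.
Then q = 5 - 3 = 2.
(p, q) = (3, 2)


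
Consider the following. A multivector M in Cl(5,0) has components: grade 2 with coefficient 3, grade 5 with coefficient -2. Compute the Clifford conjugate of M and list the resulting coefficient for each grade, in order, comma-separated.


Clifford conjugate sign for grade k: (-1)^(k(k+1)/2)
Grade 2: (-1)^(2*3/2) = (-1)^3 = -1, coeff 3 -> -3
Grade 5: (-1)^(5*6/2) = (-1)^15 = -1, coeff -2 -> 2
Conjugated coefficients: -3, 2


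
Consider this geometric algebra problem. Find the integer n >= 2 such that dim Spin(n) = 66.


dim Spin(n) = dim so(n) = n(n-1)/2.
Solve n(n-1)/2 = 66, i.e. n^2 - n - 132 = 0.
Discriminant = 1 + 8*66 = 529
n = (1 + sqrt(529))/2 = (1 + 23)/2 = 12


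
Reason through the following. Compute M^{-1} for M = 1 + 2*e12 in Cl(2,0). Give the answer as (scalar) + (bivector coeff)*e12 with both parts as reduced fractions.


M = 1 + 2*e12, where e12^2 = -1.
Since M commutes with its reverse ~M = a - b*e12, M * ~M = a^2 - b^2*e12^2 = a^2 + b^2.
So M^{-1} = ~M / (a^2 + b^2) = (a - b*e12)/(a^2 + b^2).
a^2 + b^2 = 1 + 4 = 5
Scalar part = 1/5 = 1/5
Bivector coeff = -2/5 = -2/5
M^{-1} = 1/5 - 2/5*e12


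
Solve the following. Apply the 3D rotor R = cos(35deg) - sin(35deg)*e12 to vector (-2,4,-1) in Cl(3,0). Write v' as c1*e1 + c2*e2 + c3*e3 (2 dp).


Rotor R = cos(35deg) - sin(35deg)*e12
Rotation angle theta = 2 * 35 = 70 degrees in the e12 plane (e1 -> e2).
The component perpendicular to the plane (e3) is invariant: v'_3 = v3 = -1.00
cos(70deg) = 0.3420, sin(70deg) = 0.9397
v'_1 = v1*cos(theta) - v2*sin(theta) = -2*0.3420 - 4*0.9397 = -4.44
v'_2 = v1*sin(theta) + v2*cos(theta) = -2*0.9397 + 4*0.3420 = -0.51
v' = -4.44*e1 - 0.51*e2 - 1.00*e3


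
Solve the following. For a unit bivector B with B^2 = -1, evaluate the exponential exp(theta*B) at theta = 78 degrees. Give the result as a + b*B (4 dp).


For a unit bivector B with B^2 = -1, the exponential series gives
e^(theta*B) = cos(theta) + sin(theta)*B (the GA analogue of Euler's formula).
theta = 78 degrees = 1.361357 rad
cos(78 deg) = 0.2079
sin(78 deg) = 0.9781
exp(theta*B) = 0.2079 + 0.9781*B


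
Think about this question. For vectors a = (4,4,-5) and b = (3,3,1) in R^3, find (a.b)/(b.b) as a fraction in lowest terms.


Projection coefficient = (a . b) / (b . b)
a . b = 4*3 + 4*3 + (-5)*1
= 12 + 12 + (-5) = 19
b . b = 3^2 + 3^2 + 1^2
= 9 + 9 + 1 = 19
Coefficient = 19/19
In lowest terms: 1/1


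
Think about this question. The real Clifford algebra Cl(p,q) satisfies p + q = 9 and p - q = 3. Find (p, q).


We need p + q = 9 and p - q = 3.
Adding: 2p = 9 + 3 = 12, so p = 6.
Then q = 9 - 6 = 3.
(p, q) = (6, 3)


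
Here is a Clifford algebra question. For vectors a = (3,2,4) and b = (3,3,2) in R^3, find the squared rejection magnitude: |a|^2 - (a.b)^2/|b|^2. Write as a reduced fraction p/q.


|a|^2 = 3^2 + 2^2 + 4^2 = 29
|b|^2 = 3^2 + 3^2 + 2^2 = 22
a . b = 3*3 + 2*3 + 4*2 = 23
(a.b)^2 = 23^2 = 529
|rej|^2 = 29 - 529/22
= (638 - 529)/22
= 109/22
In lowest terms: 109/22


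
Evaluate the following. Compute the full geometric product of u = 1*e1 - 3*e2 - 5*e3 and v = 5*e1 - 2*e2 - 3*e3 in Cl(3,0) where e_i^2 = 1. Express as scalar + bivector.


In Cl(3,0): e_i^2 = 1, e_ie_j = -e_je_i for i != j.
Scalar part = u . v = 1*5 + (-3)*(-2) + (-5)*(-3)
= 5 + 6 + 15 = 26
e12 coeff = 1*(-2) - (-3)*5 = -2 - (-15) = 13
e13 coeff = 1*(-3) - (-5)*5 = -3 - (-25) = 22
e23 coeff = (-3)*(-3) - (-5)*(-2) = 9 - 10 = -1
uv = 26 + 13*e12 + 22*e13 - 1*e23


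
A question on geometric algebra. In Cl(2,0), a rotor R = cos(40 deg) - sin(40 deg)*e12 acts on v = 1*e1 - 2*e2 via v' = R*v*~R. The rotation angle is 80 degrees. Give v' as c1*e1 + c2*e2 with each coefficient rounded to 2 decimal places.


Rotor R = cos(40deg) - sin(40deg)*e12
Rotation angle theta = 2 * 40 = 80 degrees
v' = R*v*~R rotates v by theta.
cos(80deg) = 0.1736, sin(80deg) = 0.9848
v'_1 = 1*cos(80deg) - (-2)*sin(80deg)
= 1*0.1736 - (-2)*0.9848
= 2.14
v'_2 = 1*sin(80deg) + (-2)*cos(80deg)
= 1*0.9848 + (-2)*0.1736
= 0.64
v' = 2.14*e1 + 0.64*e2


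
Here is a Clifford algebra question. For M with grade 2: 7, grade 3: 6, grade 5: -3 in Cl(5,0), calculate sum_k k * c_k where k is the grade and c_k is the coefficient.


Grade-weighted sum = sum of grade_k * coefficient_k
2*7 = 14
3*6 = 18
5*(-3) = -15
Total = 14 + 18 + (-15) = 17


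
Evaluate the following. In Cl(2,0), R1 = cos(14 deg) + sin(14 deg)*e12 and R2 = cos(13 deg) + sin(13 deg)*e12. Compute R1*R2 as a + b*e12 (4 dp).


Same-plane rotors commute and their half-angles add:
R1*R2 = cos(a1 + a2) + sin(a1 + a2)*e12.
a1 + a2 = 14 + 13 = 27 deg
cos(27 deg) = 0.8910
sin(27 deg) = 0.4540
R1*R2 = 0.8910 + 0.4540*e12


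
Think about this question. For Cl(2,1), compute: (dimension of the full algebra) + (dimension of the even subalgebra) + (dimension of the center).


n = 2 + 1 = 3
Total dim = 2^3 = 8
Even subalgebra dim = 2^2 = 4
n is odd, so center dim = 2
Sum = 8 + 4 + 2 = 14


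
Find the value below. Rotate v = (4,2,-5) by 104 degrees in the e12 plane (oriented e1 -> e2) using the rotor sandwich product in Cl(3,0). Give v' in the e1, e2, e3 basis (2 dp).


Rotor R = cos(52deg) - sin(52deg)*e12
Rotation angle theta = 2 * 52 = 104 degrees in the e12 plane (e1 -> e2).
The component perpendicular to the plane (e3) is invariant: v'_3 = v3 = -5.00
cos(104deg) = -0.2419, sin(104deg) = 0.9703
v'_1 = v1*cos(theta) - v2*sin(theta) = 4*(-0.2419) - 2*0.9703 = -2.91
v'_2 = v1*sin(theta) + v2*cos(theta) = 4*0.9703 + 2*(-0.2419) = 3.40
v' = -2.91*e1 + 3.40*e2 - 5.00*e3


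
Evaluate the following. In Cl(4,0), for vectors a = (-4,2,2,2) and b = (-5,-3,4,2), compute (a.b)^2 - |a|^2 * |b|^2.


a . b = (-4)*(-5) + 2*(-3) + 2*4 + 2*2
= 20 + (-6) + 8 + 4 = 26
|a|^2 = (-4)^2 + 2^2 + 2^2 + 2^2 = 28
|b|^2 = (-5)^2 + (-3)^2 + 4^2 + 2^2 = 54
(a.b)^2 = 26^2 = 676
|a|^2 * |b|^2 = 28 * 54 = 1512
Result = 676 - 1512 = -836


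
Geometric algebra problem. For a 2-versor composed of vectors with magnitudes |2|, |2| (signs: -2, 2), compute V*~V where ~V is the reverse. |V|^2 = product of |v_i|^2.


Each vector v_i has |v_i|^2 = s_i^2
Squared scales: (-2)^2 = 4, 2^2 = 4
|V|^2 = 4 * 4
= 16


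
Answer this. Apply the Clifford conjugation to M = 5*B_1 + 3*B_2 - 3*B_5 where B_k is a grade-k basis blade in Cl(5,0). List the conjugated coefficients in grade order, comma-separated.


Clifford conjugate sign for grade k: (-1)^(k(k+1)/2)
Grade 1: (-1)^(1*2/2) = (-1)^1 = -1, coeff 5 -> -5
Grade 2: (-1)^(2*3/2) = (-1)^3 = -1, coeff 3 -> -3
Grade 5: (-1)^(5*6/2) = (-1)^15 = -1, coeff -3 -> 3
Conjugated coefficients: -5, -3, 3


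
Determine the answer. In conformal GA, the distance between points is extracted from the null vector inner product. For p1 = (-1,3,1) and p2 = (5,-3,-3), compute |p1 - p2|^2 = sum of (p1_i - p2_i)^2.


p1 - p2 = (-6, 6, 4)
|p1 - p2|^2 = (-6)^2 + 6^2 + 4^2
= 36 + 36 + 16
= 88


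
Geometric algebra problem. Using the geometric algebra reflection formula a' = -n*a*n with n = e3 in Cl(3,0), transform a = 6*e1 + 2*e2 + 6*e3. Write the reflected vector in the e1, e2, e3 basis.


Reflection formula: a' = -n*a*n, with n = e3 (unit vector, n^2 = 1).
For reflection through hyperplane perp to e3:
The component along e3 flips sign, others stay.
a = (6, 2, 6)
a' = (6, 2, -6)
a' = 6*e1 + 2*e2 - 6*e3


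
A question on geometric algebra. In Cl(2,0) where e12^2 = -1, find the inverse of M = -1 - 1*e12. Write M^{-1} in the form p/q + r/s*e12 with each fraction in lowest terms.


M = -1 - 1*e12, where e12^2 = -1.
Since M commutes with its reverse ~M = a - b*e12, M * ~M = a^2 - b^2*e12^2 = a^2 + b^2.
So M^{-1} = ~M / (a^2 + b^2) = (a - b*e12)/(a^2 + b^2).
a^2 + b^2 = 1 + 1 = 2
Scalar part = -1/2 = -1/2
Bivector coeff = 1/2 = 1/2
M^{-1} = -1/2 + 1/2*e12


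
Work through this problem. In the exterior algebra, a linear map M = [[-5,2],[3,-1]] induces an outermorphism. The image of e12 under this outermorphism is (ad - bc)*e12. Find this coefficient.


The outermorphism of a linear map f sends e1^e2 to f(e1)^f(e2).
f(e1) = -5*e1 + 3*e2
f(e2) = 2*e1 - 1*e2
f(e1) ^ f(e2) = (-5*e1 + 3*e2) ^ (2*e1 - 1*e2)
= (-5)*(-1)*e12 + 3*2*e21
= (5 - 6)*e12
= -1*e12
Coefficient = -1


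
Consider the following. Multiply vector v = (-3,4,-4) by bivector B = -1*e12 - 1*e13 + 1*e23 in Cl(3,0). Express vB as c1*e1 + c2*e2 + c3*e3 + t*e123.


vB has grade-1 (vector) and grade-3 (trivector) parts: vB = (v _| B) + (v ^ B).
Vector part <vB>_1:
  e1: -v2*b12 - v3*b13 = -(4)*(-1) - (-4)*(-1) = 0
  e2: v1*b12 - v3*b23 = (-3)*(-1) - (-4)*(1) = 7
  e3: v1*b13 + v2*b23 = (-3)*(-1) + (4)*(1) = 7
Trivector part <vB>_3:
  e123: v1*b23 - v2*b13 + v3*b12 = (-3)*(1) - (4)*(-1) + (-4)*(-1) = 5
vB = 0*e1 + 7*e2 + 7*e3 + 5*e123


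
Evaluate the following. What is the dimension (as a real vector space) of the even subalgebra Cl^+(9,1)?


Even subalgebra dimension = 2^(n-1)
n = 9 + 1 = 10
2^(10 - 1) = 2^9 = 512
Verification: sum of C(10,k) for even k = 1 + 45 + 210 + 210 + 45 + 1 = 512
Result = 512


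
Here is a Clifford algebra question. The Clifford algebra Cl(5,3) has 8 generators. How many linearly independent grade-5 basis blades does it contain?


Number of grade-k basis blades in Cl(p,q) with n = p + q is C(n, k).
n = 5 + 3 = 8
C(8, 5) = 8! / (5! * 3!)
= 40320 / (120 * 6)
= 56


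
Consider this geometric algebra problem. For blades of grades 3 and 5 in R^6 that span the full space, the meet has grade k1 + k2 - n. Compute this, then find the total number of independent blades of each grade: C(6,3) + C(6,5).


Meet grade = grade(A) + grade(B) - n
= 3 + 5 - 6 = 2
C(6,3) = 20
C(6,5) = 6
dim_A + dim_B = 20 + 6 = 26


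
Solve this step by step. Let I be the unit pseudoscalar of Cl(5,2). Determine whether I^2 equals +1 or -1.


The pseudoscalar I = e1...e_n (product of all n generators) of Cl(p,q) satisfies I^2 = (-1)^(q + n(n-1)/2).
p = 5, q = 2, n = p + q = 7
n(n-1)/2 = 7 * 6 / 2 = 21
Exponent = q + n(n-1)/2 = 2 + 21 = 23
I^2 = (-1)^23 = -1


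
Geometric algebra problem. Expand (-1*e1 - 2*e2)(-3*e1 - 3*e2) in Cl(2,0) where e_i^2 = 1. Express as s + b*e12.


Expand: (-1*e1 - 2*e2)(-3*e1 - 3*e2)
= (-1)*(-3)*e1e1 + (-1)*(-3)*e1e2 + (-2)*(-3)*e2e1 + (-2)*(-3)*e2e2
Using e1^2 = e2^2 = 1, e2e1 = -e1e2:
Scalar part s = (-1)*(-3) + (-2)*(-3) = 3 + 6 = 9
Bivector part b = (-1)*(-3) - (-2)*(-3) = 3 - 6 = -3
uv = 9 - 3*e12


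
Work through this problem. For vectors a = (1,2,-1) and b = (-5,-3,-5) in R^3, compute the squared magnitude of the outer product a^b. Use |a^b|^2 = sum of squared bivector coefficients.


a wedge b = (a1*b2 - a2*b1)*e12 + (a1*b3 - a3*b1)*e13 + (a2*b3 - a3*b2)*e23
e12 coeff: 1*(-3) - 2*(-5) = -3 - (-10) = 7
e13 coeff: 1*(-5) - (-1)*(-5) = -5 - 5 = -10
e23 coeff: 2*(-5) - (-1)*(-3) = -10 - 3 = -13
|a wedge b|^2 = 7^2 + (-10)^2 + (-13)^2
= 49 + 100 + 169
= 318


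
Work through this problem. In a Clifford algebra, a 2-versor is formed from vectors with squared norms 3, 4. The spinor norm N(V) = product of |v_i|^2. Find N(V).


Spinor norm N(V) = |v1|^2 * |v2|^2 * ... * |v2|^2
= 3 * 4
Running product: 3, 12
N(V) = 12


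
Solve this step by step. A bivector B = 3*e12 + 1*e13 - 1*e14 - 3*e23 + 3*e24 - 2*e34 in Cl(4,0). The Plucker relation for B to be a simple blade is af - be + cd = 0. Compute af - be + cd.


Plucker relation: af - be + cd
a*f = 3*(-2) = -6
b*e = 1*3 = 3
c*d = (-1)*(-3) = 3
af - be + cd = -6 - 3 + 3
= -6


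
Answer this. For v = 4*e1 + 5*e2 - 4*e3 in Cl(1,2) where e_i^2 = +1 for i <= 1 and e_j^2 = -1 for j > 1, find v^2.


v^2 = sum of c_i^2 * e_i^2
Positive signature terms (e_i^2 = +1): 4^2 = 16
Negative signature terms (e_j^2 = -1): 5^2 + (-4)^2 = 41
v^2 = 16 - 41 = -25


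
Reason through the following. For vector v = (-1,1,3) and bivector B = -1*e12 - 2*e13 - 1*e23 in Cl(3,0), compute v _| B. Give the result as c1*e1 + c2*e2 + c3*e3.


Left contraction v _| B = <vB>_1 (grade-1 part of the geometric product vB).
Using e1_|e12 = e2, e2_|e12 = -e1, e1_|e13 = e3, e3_|e13 = -e1, e2_|e23 = e3, e3_|e23 = -e2:
e1 coeff: -v2*b12 - v3*b13 = -(1)*(-1) - (3)*(-2) = 7
e2 coeff: v1*b12 - v3*b23 = (-1)*(-1) - (3)*(-1) = 4
e3 coeff: v1*b13 + v2*b23 = (-1)*(-2) + (1)*(-1) = 1
v _| B = 7*e1 + 4*e2 + 1*e3


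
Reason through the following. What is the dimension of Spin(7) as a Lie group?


Spin(n) double-covers SO(n); both have Lie algebra so(n) of dimension n(n-1)/2.
n = 7
n(n-1) = 7 * 6 = 42
dim Spin(7) = 42/2 = 21


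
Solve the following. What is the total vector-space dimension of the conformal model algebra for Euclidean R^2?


The conformal model of R^2 uses Cl(3,1): the 2 Euclidean generators plus two extra orthogonal generators e+ (e+^2 = +1) and e- (e-^2 = -1), from which the null vectors e0, einf are built.
Number of generators m = 2 + 2 = 4.
dim Cl(p,q) = 2^m = 2^4 = 16


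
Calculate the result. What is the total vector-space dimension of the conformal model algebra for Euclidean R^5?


The conformal model of R^5 uses Cl(6,1): the 5 Euclidean generators plus two extra orthogonal generators e+ (e+^2 = +1) and e- (e-^2 = -1), from which the null vectors e0, einf are built.
Number of generators m = 5 + 2 = 7.
dim Cl(p,q) = 2^m = 2^7 = 128


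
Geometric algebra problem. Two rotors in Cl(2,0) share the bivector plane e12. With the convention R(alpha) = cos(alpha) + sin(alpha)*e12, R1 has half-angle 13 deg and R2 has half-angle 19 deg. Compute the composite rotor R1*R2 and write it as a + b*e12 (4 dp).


Same-plane rotors commute and their half-angles add:
R1*R2 = cos(a1 + a2) + sin(a1 + a2)*e12.
a1 + a2 = 13 + 19 = 32 deg
cos(32 deg) = 0.8480
sin(32 deg) = 0.5299
R1*R2 = 0.8480 + 0.5299*e12


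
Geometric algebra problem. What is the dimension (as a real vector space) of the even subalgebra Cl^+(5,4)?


Even subalgebra dimension = 2^(n-1)
n = 5 + 4 = 9
2^(9 - 1) = 2^8 = 256
Verification: sum of C(9,k) for even k = 1 + 36 + 126 + 84 + 9 = 256
Result = 256


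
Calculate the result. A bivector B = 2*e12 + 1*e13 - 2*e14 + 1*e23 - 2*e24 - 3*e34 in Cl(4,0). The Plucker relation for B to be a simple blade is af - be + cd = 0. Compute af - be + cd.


Plucker relation: af - be + cd
a*f = 2*(-3) = -6
b*e = 1*(-2) = -2
c*d = (-2)*1 = -2
af - be + cd = -6 - (-2) + (-2)
= -6


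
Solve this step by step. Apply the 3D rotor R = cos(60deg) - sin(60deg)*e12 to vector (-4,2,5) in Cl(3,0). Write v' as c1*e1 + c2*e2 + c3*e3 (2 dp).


Rotor R = cos(60deg) - sin(60deg)*e12
Rotation angle theta = 2 * 60 = 120 degrees in the e12 plane (e1 -> e2).
The component perpendicular to the plane (e3) is invariant: v'_3 = v3 = 5.00
cos(120deg) = -0.5000, sin(120deg) = 0.8660
v'_1 = v1*cos(theta) - v2*sin(theta) = -4*(-0.5000) - 2*0.8660 = 0.27
v'_2 = v1*sin(theta) + v2*cos(theta) = -4*0.8660 + 2*(-0.5000) = -4.46
v' = 0.27*e1 - 4.46*e2 + 5.00*e3


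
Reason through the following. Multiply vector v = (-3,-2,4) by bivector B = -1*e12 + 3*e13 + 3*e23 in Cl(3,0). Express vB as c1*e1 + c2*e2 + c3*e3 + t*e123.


vB has grade-1 (vector) and grade-3 (trivector) parts: vB = (v _| B) + (v ^ B).
Vector part <vB>_1:
  e1: -v2*b12 - v3*b13 = -(-2)*(-1) - (4)*(3) = -14
  e2: v1*b12 - v3*b23 = (-3)*(-1) - (4)*(3) = -9
  e3: v1*b13 + v2*b23 = (-3)*(3) + (-2)*(3) = -15
Trivector part <vB>_3:
  e123: v1*b23 - v2*b13 + v3*b12 = (-3)*(3) - (-2)*(3) + (4)*(-1) = -7
vB = -14*e1 - 9*e2 - 15*e3 - 7*e123


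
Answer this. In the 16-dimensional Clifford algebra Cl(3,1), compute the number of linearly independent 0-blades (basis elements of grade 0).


Number of grade-k basis blades in Cl(p,q) with n = p + q is C(n, k).
n = 3 + 1 = 4
C(4, 0) = 4! / (0! * 4!)
= 24 / (1 * 24)
= 1


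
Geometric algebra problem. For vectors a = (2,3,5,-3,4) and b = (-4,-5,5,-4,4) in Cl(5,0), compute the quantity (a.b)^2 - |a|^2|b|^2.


a . b = 2*(-4) + 3*(-5) + 5*5 + (-3)*(-4) + 4*4
= -8 + (-15) + 25 + 12 + 16 = 30
|a|^2 = 2^2 + 3^2 + 5^2 + (-3)^2 + 4^2 = 63
|b|^2 = (-4)^2 + (-5)^2 + 5^2 + (-4)^2 + 4^2 = 98
(a.b)^2 = 30^2 = 900
|a|^2 * |b|^2 = 63 * 98 = 6174
Result = 900 - 6174 = -5274


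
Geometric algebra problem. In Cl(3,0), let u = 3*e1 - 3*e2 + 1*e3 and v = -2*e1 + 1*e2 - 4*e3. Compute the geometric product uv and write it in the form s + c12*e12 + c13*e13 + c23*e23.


In Cl(3,0): e_i^2 = 1, e_ie_j = -e_je_i for i != j.
Scalar part = u . v = 3*(-2) + (-3)*1 + 1*(-4)
= -6 + (-3) + (-4) = -13
e12 coeff = 3*1 - (-3)*(-2) = 3 - 6 = -3
e13 coeff = 3*(-4) - 1*(-2) = -12 - (-2) = -10
e23 coeff = (-3)*(-4) - 1*1 = 12 - 1 = 11
uv = -13 - 3*e12 - 10*e13 + 11*e23


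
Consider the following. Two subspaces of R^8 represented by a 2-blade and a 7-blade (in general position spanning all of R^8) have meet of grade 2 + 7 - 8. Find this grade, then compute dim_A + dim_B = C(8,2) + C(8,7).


Meet grade = grade(A) + grade(B) - n
= 2 + 7 - 8 = 1
C(8,2) = 28
C(8,7) = 8
dim_A + dim_B = 28 + 8 = 36


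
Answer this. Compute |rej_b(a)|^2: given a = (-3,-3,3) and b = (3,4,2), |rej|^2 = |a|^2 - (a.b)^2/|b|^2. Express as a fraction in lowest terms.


|a|^2 = (-3)^2 + (-3)^2 + 3^2 = 27
|b|^2 = 3^2 + 4^2 + 2^2 = 29
a . b = (-3)*3 + (-3)*4 + 3*2 = -15
(a.b)^2 = (-15)^2 = 225
|rej|^2 = 27 - 225/29
= (783 - 225)/29
= 558/29
In lowest terms: 558/29


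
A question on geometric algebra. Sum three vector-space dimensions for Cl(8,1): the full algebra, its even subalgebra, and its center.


n = 8 + 1 = 9
Total dim = 2^9 = 512
Even subalgebra dim = 2^8 = 256
n is odd, so center dim = 2
Sum = 512 + 256 + 2 = 770


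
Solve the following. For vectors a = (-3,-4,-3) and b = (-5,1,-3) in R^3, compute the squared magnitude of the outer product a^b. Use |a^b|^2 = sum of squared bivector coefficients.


a wedge b = (a1*b2 - a2*b1)*e12 + (a1*b3 - a3*b1)*e13 + (a2*b3 - a3*b2)*e23
e12 coeff: (-3)*1 - (-4)*(-5) = -3 - 20 = -23
e13 coeff: (-3)*(-3) - (-3)*(-5) = 9 - 15 = -6
e23 coeff: (-4)*(-3) - (-3)*1 = 12 - (-3) = 15
|a wedge b|^2 = (-23)^2 + (-6)^2 + 15^2
= 529 + 36 + 225
= 790


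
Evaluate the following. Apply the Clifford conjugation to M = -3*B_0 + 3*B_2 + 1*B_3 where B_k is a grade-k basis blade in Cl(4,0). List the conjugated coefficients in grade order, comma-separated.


Clifford conjugate sign for grade k: (-1)^(k(k+1)/2)
Grade 0: (-1)^(0*1/2) = (-1)^0 = 1, coeff -3 -> -3
Grade 2: (-1)^(2*3/2) = (-1)^3 = -1, coeff 3 -> -3
Grade 3: (-1)^(3*4/2) = (-1)^6 = 1, coeff 1 -> 1
Conjugated coefficients: -3, -3, 1


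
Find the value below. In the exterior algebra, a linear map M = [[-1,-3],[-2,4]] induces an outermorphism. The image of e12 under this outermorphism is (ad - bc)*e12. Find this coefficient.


The outermorphism of a linear map f sends e1^e2 to f(e1)^f(e2).
f(e1) = -1*e1 - 2*e2
f(e2) = -3*e1 + 4*e2
f(e1) ^ f(e2) = (-1*e1 - 2*e2) ^ (-3*e1 + 4*e2)
= (-1)*4*e12 + (-2)*(-3)*e21
= (-4 - 6)*e12
= -10*e12
Coefficient = -10


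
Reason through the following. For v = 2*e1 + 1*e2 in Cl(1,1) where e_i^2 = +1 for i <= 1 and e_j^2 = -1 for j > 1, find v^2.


v^2 = sum of c_i^2 * e_i^2
Positive signature terms (e_i^2 = +1): 2^2 = 4
Negative signature terms (e_j^2 = -1): 1^2 = 1
v^2 = 4 - 1 = 3


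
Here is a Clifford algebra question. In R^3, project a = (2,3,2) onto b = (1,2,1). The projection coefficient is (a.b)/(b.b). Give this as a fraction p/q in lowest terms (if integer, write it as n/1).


Projection coefficient = (a . b) / (b . b)
a . b = 2*1 + 3*2 + 2*1
= 2 + 6 + 2 = 10
b . b = 1^2 + 2^2 + 1^2
= 1 + 4 + 1 = 6
Coefficient = 10/6
In lowest terms: 5/3


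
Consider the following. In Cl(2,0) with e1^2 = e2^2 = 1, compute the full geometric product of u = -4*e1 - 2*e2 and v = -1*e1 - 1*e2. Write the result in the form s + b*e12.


Expand: (-4*e1 - 2*e2)(-1*e1 - 1*e2)
= (-4)*(-1)*e1e1 + (-4)*(-1)*e1e2 + (-2)*(-1)*e2e1 + (-2)*(-1)*e2e2
Using e1^2 = e2^2 = 1, e2e1 = -e1e2:
Scalar part s = (-4)*(-1) + (-2)*(-1) = 4 + 2 = 6
Bivector part b = (-4)*(-1) - (-2)*(-1) = 4 - 2 = 2
uv = 6 + 2*e12


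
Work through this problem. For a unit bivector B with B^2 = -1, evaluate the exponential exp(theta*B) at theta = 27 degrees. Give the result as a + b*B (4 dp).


For a unit bivector B with B^2 = -1, the exponential series gives
e^(theta*B) = cos(theta) + sin(theta)*B (the GA analogue of Euler's formula).
theta = 27 degrees = 0.471239 rad
cos(27 deg) = 0.8910
sin(27 deg) = 0.4540
exp(theta*B) = 0.8910 + 0.4540*B


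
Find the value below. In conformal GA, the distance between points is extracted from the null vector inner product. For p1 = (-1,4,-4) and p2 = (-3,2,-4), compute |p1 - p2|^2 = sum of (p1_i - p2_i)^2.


p1 - p2 = (2, 2, 0)
|p1 - p2|^2 = 2^2 + 2^2 + 0^2
= 4 + 4 + 0
= 8


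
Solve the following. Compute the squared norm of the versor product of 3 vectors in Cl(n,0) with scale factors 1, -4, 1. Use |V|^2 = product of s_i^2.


Each vector v_i has |v_i|^2 = s_i^2
Squared scales: 1^2 = 1, (-4)^2 = 16, 1^2 = 1
|V|^2 = 1 * 16 * 1
= 16


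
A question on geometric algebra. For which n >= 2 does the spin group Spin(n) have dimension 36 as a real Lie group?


dim Spin(n) = dim so(n) = n(n-1)/2.
Solve n(n-1)/2 = 36, i.e. n^2 - n - 72 = 0.
Discriminant = 1 + 8*36 = 289
n = (1 + sqrt(289))/2 = (1 + 17)/2 = 9


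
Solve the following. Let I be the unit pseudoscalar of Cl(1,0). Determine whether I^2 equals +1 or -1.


The pseudoscalar I = e1...e_n (product of all n generators) of Cl(p,q) satisfies I^2 = (-1)^(q + n(n-1)/2).
p = 1, q = 0, n = p + q = 1
n(n-1)/2 = 1 * 0 / 2 = 0
Exponent = q + n(n-1)/2 = 0 + 0 = 0
I^2 = (-1)^0 = +1
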